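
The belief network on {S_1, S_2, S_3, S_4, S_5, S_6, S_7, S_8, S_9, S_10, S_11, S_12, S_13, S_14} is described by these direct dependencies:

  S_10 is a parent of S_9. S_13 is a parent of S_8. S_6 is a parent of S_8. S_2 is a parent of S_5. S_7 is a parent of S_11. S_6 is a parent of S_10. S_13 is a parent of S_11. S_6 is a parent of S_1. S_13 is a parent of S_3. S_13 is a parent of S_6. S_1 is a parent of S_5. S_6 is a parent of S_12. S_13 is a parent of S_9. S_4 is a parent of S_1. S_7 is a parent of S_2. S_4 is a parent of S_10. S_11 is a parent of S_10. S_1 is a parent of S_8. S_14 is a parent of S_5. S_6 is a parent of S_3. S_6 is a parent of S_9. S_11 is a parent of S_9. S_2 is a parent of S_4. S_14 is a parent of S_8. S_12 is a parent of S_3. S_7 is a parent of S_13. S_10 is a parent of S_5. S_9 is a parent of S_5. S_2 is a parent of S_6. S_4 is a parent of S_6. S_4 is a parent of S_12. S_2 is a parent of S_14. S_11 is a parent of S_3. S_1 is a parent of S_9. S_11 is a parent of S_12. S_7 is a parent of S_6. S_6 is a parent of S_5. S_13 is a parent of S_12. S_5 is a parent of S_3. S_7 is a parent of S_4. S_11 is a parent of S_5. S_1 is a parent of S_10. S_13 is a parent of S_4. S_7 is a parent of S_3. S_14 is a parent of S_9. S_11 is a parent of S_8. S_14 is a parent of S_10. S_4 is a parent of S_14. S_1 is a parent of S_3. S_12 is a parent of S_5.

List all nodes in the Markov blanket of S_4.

{S_1, S_2, S_6, S_7, S_10, S_11, S_12, S_13, S_14}

Parents of S_4: S_2, S_7, S_13.
S_4's children: S_1, S_6, S_10, S_12, S_14.
Parents of each child, excluding S_4:
  parents(S_6) \ {S_4} = {S_2, S_7, S_13}.
  S_14 also has parent S_2.
  parents(S_12) \ {S_4} = {S_6, S_11, S_13}.
  parents(S_1) \ {S_4} = {S_6}.
  S_10 also has parents S_1, S_6, S_11, S_14.
Taking the union gives {S_1, S_2, S_6, S_7, S_10, S_11, S_12, S_13, S_14}.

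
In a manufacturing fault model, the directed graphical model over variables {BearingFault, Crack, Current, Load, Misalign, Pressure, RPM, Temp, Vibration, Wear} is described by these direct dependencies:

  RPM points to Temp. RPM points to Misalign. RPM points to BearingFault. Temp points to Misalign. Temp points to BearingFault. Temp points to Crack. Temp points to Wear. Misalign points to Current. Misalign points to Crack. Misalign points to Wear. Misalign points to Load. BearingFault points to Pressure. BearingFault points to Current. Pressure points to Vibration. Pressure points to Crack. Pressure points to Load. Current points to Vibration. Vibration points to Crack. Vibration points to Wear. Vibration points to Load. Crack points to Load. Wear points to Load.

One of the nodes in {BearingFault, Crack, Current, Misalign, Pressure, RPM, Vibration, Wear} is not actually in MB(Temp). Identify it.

Current

By definition, MB(Temp) is built from Temp's parents, Temp's children, and the co-parents of Temp.
Temp has parent RPM.
Temp's children: BearingFault, Crack, Misalign, Wear.
Other parents of Temp's children:
  Misalign: RPM
  BearingFault: RPM
  Crack: Misalign, Pressure, Vibration
  Wear: Misalign, Vibration
MB(Temp) = {BearingFault, Crack, Misalign, Pressure, RPM, Vibration, Wear}.
Current is neither a parent, child, nor co-parent of Temp, so it does not belong.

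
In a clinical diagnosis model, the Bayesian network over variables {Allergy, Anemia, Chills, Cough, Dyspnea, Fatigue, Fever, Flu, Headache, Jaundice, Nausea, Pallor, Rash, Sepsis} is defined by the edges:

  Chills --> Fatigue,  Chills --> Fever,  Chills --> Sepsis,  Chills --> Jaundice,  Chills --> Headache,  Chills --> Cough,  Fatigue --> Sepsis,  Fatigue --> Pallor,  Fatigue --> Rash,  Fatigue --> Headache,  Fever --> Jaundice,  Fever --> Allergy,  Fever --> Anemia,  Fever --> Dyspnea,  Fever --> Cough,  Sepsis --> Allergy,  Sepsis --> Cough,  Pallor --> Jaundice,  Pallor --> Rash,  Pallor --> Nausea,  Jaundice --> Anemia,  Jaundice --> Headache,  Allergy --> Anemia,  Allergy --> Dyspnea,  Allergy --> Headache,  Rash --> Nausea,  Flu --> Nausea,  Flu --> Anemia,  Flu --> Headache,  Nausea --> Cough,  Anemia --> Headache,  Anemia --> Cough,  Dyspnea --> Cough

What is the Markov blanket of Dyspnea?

{Allergy, Anemia, Chills, Cough, Fever, Nausea, Sepsis}

Parents of Dyspnea: Allergy, Fever.
Dyspnea's children: Cough.
Co-parents of Dyspnea (other parents of its children):
  parents(Cough) \ {Dyspnea} = {Anemia, Chills, Fever, Nausea, Sepsis}.
So the Markov blanket of Dyspnea is {Allergy, Anemia, Chills, Cough, Fever, Nausea, Sepsis}.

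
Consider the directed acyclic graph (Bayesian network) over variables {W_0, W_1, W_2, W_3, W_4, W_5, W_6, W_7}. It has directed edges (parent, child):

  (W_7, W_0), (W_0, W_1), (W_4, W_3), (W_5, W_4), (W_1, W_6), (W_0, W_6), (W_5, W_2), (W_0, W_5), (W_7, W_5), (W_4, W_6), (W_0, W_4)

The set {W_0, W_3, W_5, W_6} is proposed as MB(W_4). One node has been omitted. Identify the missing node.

W_1

A node's Markov blanket = Pa ∪ Ch ∪ (parents of Ch other than the node itself).
W_4 has parents W_0, W_5.
Children of W_4: W_3, W_6.
For each child, the remaining parents (spouses of W_4):
  W_3: no additional parents.
  parents(W_6) \ {W_4} = {W_0, W_1}.
MB(W_4) = {W_0, W_1, W_3, W_5, W_6}.
Comparing with the claimed set, W_1 is missing.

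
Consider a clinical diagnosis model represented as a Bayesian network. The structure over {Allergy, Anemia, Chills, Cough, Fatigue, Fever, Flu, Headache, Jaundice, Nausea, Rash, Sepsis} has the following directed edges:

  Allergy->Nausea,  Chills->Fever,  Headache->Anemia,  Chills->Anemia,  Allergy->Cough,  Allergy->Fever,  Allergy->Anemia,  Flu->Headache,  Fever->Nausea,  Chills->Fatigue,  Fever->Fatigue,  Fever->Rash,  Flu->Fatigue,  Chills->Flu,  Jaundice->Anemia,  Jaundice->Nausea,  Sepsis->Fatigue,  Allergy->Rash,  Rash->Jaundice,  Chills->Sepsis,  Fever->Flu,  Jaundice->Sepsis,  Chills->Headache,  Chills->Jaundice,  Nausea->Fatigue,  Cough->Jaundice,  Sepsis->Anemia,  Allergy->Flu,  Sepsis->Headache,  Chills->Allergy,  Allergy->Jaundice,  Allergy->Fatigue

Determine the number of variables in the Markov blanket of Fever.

8

The Markov blanket of a node is its parents, its children, and the other parents of its children.
Children of Fever: Fatigue, Flu, Nausea, Rash.
Pa(Fever) = {Allergy, Chills}.
Co-parents of Fever (other parents of its children):
  Rash also has parent Allergy.
  parents(Flu) \ {Fever} = {Allergy, Chills}.
  parents(Nausea) \ {Fever} = {Allergy, Jaundice}.
  Fatigue's other parents are Allergy, Chills, Flu, Nausea, Sepsis.
MB(Fever) = {Allergy, Chills, Fatigue, Flu, Jaundice, Nausea, Rash, Sepsis}, which has 8 nodes.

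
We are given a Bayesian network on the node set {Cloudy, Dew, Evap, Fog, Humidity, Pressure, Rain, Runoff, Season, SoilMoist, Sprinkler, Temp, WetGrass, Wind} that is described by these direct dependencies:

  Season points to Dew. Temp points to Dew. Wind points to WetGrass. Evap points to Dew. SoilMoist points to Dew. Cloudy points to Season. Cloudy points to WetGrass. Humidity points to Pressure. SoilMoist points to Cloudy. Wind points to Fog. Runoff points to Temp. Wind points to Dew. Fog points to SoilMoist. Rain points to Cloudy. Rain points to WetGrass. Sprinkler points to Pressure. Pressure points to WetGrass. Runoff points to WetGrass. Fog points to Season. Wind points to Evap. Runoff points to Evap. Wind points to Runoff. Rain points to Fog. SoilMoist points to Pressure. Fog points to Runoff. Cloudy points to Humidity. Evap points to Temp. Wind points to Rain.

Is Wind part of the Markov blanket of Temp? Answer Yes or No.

Wind is a co-parent of Temp: both are parents of Dew.
So Wind ∈ MB(Temp).

Yes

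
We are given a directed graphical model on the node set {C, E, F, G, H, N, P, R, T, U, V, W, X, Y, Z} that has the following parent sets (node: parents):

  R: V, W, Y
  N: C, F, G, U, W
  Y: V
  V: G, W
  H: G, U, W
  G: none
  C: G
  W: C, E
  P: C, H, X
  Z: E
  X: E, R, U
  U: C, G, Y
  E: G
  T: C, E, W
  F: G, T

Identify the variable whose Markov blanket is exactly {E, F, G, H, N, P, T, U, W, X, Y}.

The target node must have every member of {E, F, G, H, N, P, T, U, W, X, Y} as a parent, child, or co-parent, and no others.
Parents of C: G; children: N, P, T, U, W; co-parents: E, F, G, H, U, W, X, Y.
These exactly cover the given set, so the node is C.

C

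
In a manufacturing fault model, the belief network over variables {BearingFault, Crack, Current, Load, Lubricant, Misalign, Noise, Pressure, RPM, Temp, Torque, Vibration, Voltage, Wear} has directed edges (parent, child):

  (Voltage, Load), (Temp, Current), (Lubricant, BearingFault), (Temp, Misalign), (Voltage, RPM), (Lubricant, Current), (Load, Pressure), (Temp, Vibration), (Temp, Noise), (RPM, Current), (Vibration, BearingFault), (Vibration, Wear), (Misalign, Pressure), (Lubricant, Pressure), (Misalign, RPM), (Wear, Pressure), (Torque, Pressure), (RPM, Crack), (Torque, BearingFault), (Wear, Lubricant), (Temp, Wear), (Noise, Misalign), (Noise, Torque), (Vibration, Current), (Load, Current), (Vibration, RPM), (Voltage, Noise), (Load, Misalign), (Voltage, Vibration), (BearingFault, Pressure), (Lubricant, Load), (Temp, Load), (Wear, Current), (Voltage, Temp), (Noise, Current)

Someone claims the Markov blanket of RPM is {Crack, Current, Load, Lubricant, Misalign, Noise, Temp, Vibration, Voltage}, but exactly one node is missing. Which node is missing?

Wear

Pa(RPM) = {Misalign, Vibration, Voltage}.
RPM has children Crack, Current.
Other parents of RPM's children:
  Crack: —
  Current: Load, Lubricant, Noise, Temp, Vibration, Wear
MB(RPM) = {Crack, Current, Load, Lubricant, Misalign, Noise, Temp, Vibration, Voltage, Wear}.
Comparing with the claimed set, Wear is missing.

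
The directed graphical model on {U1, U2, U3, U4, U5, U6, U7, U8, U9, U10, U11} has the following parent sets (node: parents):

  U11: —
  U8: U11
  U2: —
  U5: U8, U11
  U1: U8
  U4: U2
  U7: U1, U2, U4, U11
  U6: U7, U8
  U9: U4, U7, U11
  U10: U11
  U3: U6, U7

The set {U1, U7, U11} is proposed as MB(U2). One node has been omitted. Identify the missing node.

U4

U2's parents: none.
U2's children: U4, U7.
Other parents of U2's children:
  U4: —
  U7: U1, U4, U11
MB(U2) = {U1, U4, U7, U11}.
Comparing with the claimed set, U4 is missing.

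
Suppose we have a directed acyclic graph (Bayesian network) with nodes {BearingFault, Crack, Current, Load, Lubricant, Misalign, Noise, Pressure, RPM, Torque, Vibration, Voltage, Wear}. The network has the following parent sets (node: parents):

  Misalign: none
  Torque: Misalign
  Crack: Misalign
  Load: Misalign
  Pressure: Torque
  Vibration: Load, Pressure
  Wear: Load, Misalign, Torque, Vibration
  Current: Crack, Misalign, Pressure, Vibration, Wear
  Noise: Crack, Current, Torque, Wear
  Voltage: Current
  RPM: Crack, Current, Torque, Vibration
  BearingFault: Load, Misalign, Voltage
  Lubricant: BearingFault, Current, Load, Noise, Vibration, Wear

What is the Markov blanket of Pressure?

{Crack, Current, Load, Misalign, Torque, Vibration, Wear}

The Markov blanket of a node is its parents, its children, and the other parents of its children.
Pressure's parents: Torque.
Children of Pressure: Current, Vibration.
Other parents of Pressure's children:
  Vibration: Load
  Current: Crack, Misalign, Vibration, Wear
Taking the union gives {Crack, Current, Load, Misalign, Torque, Vibration, Wear}.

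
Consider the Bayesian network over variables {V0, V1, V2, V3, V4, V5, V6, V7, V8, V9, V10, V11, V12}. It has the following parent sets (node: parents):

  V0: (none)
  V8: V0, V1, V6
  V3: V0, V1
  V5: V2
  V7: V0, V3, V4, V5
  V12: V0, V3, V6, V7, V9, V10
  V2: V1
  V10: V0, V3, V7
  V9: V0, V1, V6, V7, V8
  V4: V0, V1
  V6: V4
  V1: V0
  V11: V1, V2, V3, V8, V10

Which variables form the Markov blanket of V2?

Parents of V2: V1.
V2's children: V5, V11.
Parents of each child, excluding V2:
  V5: no additional parents.
  parents(V11) \ {V2} = {V1, V3, V8, V10}.
So the Markov blanket of V2 is {V1, V3, V5, V8, V10, V11}.

{V1, V3, V5, V8, V10, V11}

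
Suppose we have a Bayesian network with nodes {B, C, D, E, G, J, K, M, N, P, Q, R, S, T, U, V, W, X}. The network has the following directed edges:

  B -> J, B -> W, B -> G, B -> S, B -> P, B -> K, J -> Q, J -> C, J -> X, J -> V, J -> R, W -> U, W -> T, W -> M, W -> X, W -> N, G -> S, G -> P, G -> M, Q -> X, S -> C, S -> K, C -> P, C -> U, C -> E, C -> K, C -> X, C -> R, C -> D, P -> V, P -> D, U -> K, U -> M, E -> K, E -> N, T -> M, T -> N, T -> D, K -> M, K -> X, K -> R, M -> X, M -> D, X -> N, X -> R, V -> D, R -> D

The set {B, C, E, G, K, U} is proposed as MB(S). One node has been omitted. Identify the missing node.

Parents of S: B, G.
Children of S: C, K.
Co-parents of S (other parents of its children):
  C: J
  K: B, C, E, U
MB(S) = {B, C, E, G, J, K, U}.
Comparing with the claimed set, J is missing.

J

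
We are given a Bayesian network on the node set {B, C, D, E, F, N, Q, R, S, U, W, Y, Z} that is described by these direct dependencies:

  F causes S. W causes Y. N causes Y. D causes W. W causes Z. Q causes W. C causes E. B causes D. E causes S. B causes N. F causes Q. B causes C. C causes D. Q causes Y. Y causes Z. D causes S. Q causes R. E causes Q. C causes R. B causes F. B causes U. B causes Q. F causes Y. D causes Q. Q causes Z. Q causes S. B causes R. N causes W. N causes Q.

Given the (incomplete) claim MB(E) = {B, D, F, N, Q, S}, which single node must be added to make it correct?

The Markov blanket of a node is its parents, its children, and the other parents of its children.
E's parents: C.
E's children: Q, S.
Parents of each child, excluding E:
  Q: B, D, F, N
  S: D, F, Q
MB(E) = {B, C, D, F, N, Q, S}.
Comparing with the claimed set, C is missing.

C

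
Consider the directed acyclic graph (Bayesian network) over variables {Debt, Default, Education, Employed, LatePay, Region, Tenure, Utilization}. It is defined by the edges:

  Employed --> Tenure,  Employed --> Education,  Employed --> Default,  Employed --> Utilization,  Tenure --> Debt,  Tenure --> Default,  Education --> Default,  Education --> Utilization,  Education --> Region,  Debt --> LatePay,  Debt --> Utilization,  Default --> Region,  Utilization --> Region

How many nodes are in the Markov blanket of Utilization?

5

Parents of Utilization: Debt, Education, Employed.
Utilization has child Region.
Parents of each child, excluding Utilization:
  Region's other parents are Default, Education.
MB(Utilization) = {Debt, Default, Education, Employed, Region}, which has 5 nodes.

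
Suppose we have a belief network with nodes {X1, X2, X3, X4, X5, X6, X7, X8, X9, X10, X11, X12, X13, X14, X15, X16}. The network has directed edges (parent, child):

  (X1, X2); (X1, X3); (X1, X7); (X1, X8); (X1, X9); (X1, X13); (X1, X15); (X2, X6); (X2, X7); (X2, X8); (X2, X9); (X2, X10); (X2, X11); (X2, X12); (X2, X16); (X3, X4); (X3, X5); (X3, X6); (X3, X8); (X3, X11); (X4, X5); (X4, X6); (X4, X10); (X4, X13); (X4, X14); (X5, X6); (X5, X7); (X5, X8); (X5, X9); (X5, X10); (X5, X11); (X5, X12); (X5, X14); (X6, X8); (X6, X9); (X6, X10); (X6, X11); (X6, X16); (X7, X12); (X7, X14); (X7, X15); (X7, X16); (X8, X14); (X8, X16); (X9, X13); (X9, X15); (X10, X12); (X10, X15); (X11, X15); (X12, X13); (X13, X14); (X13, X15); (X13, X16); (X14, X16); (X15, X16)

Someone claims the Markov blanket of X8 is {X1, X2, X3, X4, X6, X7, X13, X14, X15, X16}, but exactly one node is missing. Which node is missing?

Recall MB(v) = parents ∪ children ∪ spouses, where spouses are the other parents of v's children.
Children of X8: X14, X16.
X8's parents: X1, X2, X3, X5, X6.
Co-parents of X8 (other parents of its children):
  X14: X4, X5, X7, X13
  X16: X2, X6, X7, X13, X14, X15
MB(X8) = {X1, X2, X3, X4, X5, X6, X7, X13, X14, X15, X16}.
Comparing with the claimed set, X5 is missing.

X5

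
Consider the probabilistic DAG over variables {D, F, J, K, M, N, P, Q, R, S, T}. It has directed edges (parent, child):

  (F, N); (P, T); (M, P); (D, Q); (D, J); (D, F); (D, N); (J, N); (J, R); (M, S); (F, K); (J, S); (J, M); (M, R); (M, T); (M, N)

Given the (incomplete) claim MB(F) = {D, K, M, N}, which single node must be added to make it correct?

F's parents: D.
Ch(F) = {K, N}.
Other parents of F's children:
  K: —
  N: D, J, M
MB(F) = {D, J, K, M, N}.
Comparing with the claimed set, J is missing.

J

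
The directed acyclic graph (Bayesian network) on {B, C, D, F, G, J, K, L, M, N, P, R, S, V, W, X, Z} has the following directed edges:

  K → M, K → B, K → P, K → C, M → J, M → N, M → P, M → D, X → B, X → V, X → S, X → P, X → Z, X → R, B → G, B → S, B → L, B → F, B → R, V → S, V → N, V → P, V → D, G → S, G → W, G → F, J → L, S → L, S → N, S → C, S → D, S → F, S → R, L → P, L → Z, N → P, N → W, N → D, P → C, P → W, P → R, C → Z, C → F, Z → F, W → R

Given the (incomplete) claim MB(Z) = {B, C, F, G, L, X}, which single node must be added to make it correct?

Z has parents C, L, X.
Ch(Z) = {F}.
Parents of each child, excluding Z:
  F: B, C, G, S
MB(Z) = {B, C, F, G, L, S, X}.
Comparing with the claimed set, S is missing.

S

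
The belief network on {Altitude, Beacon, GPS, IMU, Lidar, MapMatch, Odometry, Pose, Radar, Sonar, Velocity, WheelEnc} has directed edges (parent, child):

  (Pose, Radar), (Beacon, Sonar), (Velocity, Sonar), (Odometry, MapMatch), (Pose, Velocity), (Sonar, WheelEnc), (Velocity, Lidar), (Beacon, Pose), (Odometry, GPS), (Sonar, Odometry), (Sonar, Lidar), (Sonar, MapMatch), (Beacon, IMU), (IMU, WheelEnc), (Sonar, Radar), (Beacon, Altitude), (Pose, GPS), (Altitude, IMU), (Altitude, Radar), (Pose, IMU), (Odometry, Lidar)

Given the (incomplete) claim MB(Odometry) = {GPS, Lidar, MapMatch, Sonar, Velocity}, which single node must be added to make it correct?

Pose

Pa(Odometry) = {Sonar}.
Odometry has children GPS, Lidar, MapMatch.
Other parents of Odometry's children:
  MapMatch: Sonar
  Lidar: Sonar, Velocity
  GPS: Pose
MB(Odometry) = {GPS, Lidar, MapMatch, Pose, Sonar, Velocity}.
Comparing with the claimed set, Pose is missing.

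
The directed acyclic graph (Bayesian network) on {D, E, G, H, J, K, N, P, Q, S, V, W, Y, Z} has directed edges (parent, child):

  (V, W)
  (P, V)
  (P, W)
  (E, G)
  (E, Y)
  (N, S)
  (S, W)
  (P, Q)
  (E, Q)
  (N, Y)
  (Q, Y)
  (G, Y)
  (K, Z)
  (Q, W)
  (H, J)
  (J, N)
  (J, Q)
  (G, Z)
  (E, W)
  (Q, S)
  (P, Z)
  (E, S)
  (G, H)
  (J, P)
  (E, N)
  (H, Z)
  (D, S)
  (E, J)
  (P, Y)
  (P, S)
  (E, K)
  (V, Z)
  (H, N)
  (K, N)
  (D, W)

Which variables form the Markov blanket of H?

{E, G, J, K, N, P, V, Z}

H has parent G.
H's children: J, N, Z.
Co-parents of H (other parents of its children):
  J's other parent is E.
  N's other parents are E, J, K.
  Z's other parents are G, K, P, V.
Union: {G} ∪ {J, N, Z} ∪ {E, G, J, K, P, V} = {E, G, J, K, N, P, V, Z}.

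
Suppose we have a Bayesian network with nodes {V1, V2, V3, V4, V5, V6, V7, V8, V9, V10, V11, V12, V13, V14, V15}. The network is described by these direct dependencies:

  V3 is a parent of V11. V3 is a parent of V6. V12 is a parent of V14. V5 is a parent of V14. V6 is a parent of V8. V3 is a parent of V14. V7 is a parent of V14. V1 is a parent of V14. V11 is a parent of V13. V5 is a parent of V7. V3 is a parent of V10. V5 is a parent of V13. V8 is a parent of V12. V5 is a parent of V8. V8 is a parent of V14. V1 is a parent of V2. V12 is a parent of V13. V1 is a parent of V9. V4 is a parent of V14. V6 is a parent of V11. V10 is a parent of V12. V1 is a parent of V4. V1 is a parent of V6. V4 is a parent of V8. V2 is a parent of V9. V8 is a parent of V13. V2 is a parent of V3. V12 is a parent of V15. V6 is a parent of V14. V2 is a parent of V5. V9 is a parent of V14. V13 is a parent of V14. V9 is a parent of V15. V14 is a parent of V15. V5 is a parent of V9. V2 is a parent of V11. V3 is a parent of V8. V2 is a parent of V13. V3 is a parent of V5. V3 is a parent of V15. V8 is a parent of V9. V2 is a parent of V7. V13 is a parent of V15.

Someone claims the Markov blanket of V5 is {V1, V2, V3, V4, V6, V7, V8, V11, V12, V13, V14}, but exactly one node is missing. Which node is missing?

V9

Pa(V5) = {V2, V3}.
V5's children: V7, V8, V9, V13, V14.
For each child, the remaining parents (spouses of V5):
  V7: V2
  V8: V3, V4, V6
  V9: V1, V2, V8
  V13: V2, V8, V11, V12
  V14: V1, V3, V4, V6, V7, V8, V9, V12, V13
MB(V5) = {V1, V2, V3, V4, V6, V7, V8, V9, V11, V12, V13, V14}.
Comparing with the claimed set, V9 is missing.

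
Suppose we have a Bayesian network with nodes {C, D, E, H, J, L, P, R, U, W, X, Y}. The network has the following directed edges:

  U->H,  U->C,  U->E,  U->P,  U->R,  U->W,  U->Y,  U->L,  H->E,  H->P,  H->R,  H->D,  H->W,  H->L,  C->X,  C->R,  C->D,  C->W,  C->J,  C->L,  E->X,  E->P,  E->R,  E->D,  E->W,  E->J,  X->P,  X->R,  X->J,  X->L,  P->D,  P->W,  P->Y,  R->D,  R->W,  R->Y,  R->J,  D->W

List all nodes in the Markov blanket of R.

{C, D, E, H, J, P, U, W, X, Y}

By definition, MB(R) is built from R's parents, R's children, and the co-parents of R.
R has parents C, E, H, U, X.
Children of R: D, J, W, Y.
Other parents of R's children:
  D's other parents are C, E, H, P.
  parents(W) \ {R} = {C, D, E, H, P, U}.
  parents(Y) \ {R} = {P, U}.
  parents(J) \ {R} = {C, E, X}.
Union: {C, E, H, U, X} ∪ {D, J, W, Y} ∪ {C, D, E, H, P, U, X} = {C, D, E, H, J, P, U, W, X, Y}.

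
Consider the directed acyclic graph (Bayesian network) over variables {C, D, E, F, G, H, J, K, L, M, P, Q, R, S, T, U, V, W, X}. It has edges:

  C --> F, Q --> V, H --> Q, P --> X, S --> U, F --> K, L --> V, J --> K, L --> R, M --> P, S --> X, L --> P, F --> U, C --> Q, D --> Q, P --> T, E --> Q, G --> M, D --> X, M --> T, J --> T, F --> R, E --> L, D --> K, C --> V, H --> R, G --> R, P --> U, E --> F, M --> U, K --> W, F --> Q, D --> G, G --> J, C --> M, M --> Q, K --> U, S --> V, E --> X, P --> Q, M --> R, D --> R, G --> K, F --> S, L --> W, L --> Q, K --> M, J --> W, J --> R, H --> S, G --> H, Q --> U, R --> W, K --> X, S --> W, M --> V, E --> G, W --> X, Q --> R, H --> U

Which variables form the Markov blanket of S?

{C, D, E, F, H, J, K, L, M, P, Q, R, U, V, W, X}

The Markov blanket of a node is its parents, its children, and the other parents of its children.
S has children U, V, W, X.
S has parents F, H.
For each child, the remaining parents (spouses of S):
  U's other parents are F, H, K, M, P, Q.
  parents(V) \ {S} = {C, L, M, Q}.
  parents(W) \ {S} = {J, K, L, R}.
  X also has parents D, E, K, P, W.
Union: {F, H} ∪ {U, V, W, X} ∪ {C, D, E, F, H, J, K, L, M, P, Q, R, W} = {C, D, E, F, H, J, K, L, M, P, Q, R, U, V, W, X}.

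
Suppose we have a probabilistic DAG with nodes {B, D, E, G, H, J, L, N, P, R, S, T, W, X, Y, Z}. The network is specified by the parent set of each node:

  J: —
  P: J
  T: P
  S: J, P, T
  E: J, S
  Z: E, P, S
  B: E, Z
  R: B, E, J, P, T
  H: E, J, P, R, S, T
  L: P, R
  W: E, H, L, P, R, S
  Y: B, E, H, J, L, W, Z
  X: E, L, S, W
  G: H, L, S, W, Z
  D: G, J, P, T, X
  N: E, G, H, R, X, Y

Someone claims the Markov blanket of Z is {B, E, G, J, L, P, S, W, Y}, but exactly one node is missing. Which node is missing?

H

The Markov blanket of a node is its parents, its children, and the other parents of its children.
Z has parents E, P, S.
Z has children B, G, Y.
For each child, the remaining parents (spouses of Z):
  B's other parent is E.
  Y also has parents B, E, H, J, L, W.
  parents(G) \ {Z} = {H, L, S, W}.
MB(Z) = {B, E, G, H, J, L, P, S, W, Y}.
Comparing with the claimed set, H is missing.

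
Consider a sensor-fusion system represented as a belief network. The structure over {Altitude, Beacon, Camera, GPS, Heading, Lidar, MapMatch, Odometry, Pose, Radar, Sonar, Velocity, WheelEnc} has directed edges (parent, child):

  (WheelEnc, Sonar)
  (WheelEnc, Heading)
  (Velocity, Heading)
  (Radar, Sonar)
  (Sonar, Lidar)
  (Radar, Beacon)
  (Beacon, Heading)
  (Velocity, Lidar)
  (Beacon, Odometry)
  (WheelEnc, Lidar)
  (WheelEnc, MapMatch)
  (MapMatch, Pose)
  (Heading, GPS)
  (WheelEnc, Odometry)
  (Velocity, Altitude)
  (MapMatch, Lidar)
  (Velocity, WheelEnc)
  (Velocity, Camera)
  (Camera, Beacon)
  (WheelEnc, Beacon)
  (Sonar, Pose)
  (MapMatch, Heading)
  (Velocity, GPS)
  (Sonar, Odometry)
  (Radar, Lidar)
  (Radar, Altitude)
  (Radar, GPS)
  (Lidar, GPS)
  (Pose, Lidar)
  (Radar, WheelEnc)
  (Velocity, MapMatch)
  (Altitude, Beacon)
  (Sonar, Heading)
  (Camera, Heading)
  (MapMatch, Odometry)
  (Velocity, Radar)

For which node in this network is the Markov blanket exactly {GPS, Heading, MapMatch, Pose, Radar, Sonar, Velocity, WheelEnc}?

Lidar

The target node must have every member of {GPS, Heading, MapMatch, Pose, Radar, Sonar, Velocity, WheelEnc} as a parent, child, or co-parent, and no others.
Parents of Lidar: MapMatch, Pose, Radar, Sonar, Velocity, WheelEnc; children: GPS; co-parents: Heading, Radar, Velocity.
These exactly cover the given set, so the node is Lidar.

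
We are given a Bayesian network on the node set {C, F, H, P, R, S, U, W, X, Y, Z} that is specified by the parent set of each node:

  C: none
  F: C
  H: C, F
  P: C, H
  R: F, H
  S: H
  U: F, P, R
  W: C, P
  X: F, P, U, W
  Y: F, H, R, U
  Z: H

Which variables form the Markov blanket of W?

The Markov blanket of a node is its parents, its children, and the other parents of its children.
Parents of W: C, P.
Children of W: X.
Co-parents of W (other parents of its children):
  X's other parents are F, P, U.
So the Markov blanket of W is {C, F, P, U, X}.

{C, F, P, U, X}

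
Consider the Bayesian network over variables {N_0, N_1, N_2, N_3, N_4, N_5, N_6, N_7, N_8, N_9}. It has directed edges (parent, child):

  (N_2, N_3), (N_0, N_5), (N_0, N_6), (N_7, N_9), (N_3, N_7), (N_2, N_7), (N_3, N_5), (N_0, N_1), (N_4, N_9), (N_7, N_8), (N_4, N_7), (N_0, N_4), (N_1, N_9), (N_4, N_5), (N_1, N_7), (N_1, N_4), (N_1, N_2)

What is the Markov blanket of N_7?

{N_1, N_2, N_3, N_4, N_8, N_9}

N_7 has children N_8, N_9.
Parents of N_7: N_1, N_2, N_3, N_4.
For each child, the remaining parents (spouses of N_7):
  N_8 has no other parent.
  N_9's other parents are N_1, N_4.
So the Markov blanket of N_7 is {N_1, N_2, N_3, N_4, N_8, N_9}.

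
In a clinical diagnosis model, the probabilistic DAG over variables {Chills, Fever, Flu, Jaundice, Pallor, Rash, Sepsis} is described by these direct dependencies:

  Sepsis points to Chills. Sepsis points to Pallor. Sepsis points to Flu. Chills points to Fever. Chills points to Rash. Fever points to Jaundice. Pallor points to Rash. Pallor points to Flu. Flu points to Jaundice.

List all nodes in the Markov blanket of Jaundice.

{Fever, Flu}

Recall MB(v) = parents ∪ children ∪ spouses, where spouses are the other parents of v's children.
Pa(Jaundice) = {Fever, Flu}.
Ch(Jaundice) = {}.
Jaundice has no children, so there are no co-parents.
Taking the union gives {Fever, Flu}.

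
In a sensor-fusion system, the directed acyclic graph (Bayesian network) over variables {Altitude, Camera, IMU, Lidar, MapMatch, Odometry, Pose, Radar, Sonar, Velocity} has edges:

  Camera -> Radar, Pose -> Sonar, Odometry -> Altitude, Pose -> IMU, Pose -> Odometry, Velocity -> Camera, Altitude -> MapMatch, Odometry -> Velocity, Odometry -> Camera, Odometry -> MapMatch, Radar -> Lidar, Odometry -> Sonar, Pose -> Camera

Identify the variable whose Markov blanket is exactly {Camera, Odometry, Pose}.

The target node must have every member of {Camera, Odometry, Pose} as a parent, child, or co-parent, and no others.
Parents of Velocity: Odometry; children: Camera; co-parents: Odometry, Pose.
These exactly cover the given set, so the node is Velocity.

Velocity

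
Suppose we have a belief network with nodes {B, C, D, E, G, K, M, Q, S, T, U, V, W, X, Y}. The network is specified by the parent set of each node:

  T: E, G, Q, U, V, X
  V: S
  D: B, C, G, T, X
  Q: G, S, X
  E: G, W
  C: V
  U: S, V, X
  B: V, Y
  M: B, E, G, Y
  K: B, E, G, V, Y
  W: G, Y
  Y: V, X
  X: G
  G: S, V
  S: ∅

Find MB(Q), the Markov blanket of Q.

{E, G, S, T, U, V, X}

A node's Markov blanket = Pa ∪ Ch ∪ (parents of Ch other than the node itself).
Q's children: T.
Q has parents G, S, X.
Co-parents of Q (other parents of its children):
  T also has parents E, G, U, V, X.
Taking the union gives {E, G, S, T, U, V, X}.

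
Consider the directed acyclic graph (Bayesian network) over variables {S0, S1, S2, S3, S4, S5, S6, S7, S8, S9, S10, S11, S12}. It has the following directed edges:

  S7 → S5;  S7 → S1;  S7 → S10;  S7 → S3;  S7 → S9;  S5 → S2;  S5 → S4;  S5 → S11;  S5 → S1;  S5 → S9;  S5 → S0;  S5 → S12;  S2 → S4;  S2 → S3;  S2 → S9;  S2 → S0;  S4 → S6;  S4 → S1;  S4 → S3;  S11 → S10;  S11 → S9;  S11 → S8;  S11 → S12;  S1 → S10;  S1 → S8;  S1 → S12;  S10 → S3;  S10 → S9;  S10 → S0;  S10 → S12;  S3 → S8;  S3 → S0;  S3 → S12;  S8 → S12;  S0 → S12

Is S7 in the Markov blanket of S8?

The Markov blanket of a node is its parents, its children, and the other parents of its children.
S8's parents: S1, S3, S11.
S8's children: S12.
For each child, the remaining parents (spouses of S8):
  S12 also has parents S0, S1, S3, S5, S10, S11.
MB(S8) = {S0, S1, S3, S5, S10, S11, S12}; S7 is not in this set.

No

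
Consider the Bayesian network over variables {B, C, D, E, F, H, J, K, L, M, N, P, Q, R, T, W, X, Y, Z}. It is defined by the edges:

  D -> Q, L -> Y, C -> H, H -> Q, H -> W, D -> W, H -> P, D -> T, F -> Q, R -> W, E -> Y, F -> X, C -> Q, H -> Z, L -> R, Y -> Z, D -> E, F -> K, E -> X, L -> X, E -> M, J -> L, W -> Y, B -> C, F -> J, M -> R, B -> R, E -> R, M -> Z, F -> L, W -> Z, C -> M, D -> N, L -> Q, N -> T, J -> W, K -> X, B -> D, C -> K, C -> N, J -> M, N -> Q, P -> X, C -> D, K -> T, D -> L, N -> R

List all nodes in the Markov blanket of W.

Recall MB(v) = parents ∪ children ∪ spouses, where spouses are the other parents of v's children.
W has parents D, H, J, R.
Children of W: Y, Z.
Parents of each child, excluding W:
  Y: E, L
  Z: H, M, Y
So the Markov blanket of W is {D, E, H, J, L, M, R, Y, Z}.

{D, E, H, J, L, M, R, Y, Z}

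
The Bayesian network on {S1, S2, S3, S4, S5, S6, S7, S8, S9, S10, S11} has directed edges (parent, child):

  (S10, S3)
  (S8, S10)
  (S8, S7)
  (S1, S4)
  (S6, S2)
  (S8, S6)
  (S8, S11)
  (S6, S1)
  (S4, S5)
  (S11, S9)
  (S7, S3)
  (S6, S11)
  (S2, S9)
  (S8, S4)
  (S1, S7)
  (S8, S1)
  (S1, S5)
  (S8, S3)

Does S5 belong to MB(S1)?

Yes

S5 is a child of S1.
So S5 ∈ MB(S1).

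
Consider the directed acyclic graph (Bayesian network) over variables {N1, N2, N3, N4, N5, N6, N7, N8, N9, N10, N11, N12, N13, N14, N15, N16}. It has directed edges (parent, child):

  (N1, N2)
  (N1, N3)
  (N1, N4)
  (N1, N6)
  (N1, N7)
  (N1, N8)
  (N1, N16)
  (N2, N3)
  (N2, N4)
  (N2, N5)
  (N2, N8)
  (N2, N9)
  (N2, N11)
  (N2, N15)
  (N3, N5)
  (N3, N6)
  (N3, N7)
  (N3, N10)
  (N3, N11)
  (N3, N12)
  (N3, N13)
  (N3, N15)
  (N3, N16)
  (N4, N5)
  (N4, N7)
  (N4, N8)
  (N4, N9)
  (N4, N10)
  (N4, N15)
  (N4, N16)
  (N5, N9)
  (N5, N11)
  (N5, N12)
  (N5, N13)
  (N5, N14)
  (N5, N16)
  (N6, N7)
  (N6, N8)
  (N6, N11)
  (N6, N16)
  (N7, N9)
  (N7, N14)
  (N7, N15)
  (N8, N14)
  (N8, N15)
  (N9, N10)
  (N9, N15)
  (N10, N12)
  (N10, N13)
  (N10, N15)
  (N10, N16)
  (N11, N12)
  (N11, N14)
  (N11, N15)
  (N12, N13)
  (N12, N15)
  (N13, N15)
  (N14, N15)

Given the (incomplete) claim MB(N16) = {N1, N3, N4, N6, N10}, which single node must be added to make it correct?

N5

A node's Markov blanket = Pa ∪ Ch ∪ (parents of Ch other than the node itself).
Children of N16: none.
Pa(N16) = {N1, N3, N4, N5, N6, N10}.
With no children, N16 has no spouses; the co-parent set is empty.
MB(N16) = {N1, N3, N4, N5, N6, N10}.
Comparing with the claimed set, N5 is missing.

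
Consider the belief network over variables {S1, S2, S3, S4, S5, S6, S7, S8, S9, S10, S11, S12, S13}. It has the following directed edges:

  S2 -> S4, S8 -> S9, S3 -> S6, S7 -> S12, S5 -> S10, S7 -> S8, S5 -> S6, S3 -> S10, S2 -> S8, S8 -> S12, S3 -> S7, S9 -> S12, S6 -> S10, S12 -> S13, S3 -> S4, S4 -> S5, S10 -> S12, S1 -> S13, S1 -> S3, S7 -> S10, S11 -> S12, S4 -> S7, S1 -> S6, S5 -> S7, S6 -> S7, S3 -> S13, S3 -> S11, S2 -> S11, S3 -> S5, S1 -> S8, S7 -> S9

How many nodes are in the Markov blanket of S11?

7

Parents of S11: S2, S3.
Children of S11: S12.
Co-parents of S11 (other parents of its children):
  S12's other parents are S7, S8, S9, S10.
MB(S11) = {S2, S3, S7, S8, S9, S10, S12}, which has 7 nodes.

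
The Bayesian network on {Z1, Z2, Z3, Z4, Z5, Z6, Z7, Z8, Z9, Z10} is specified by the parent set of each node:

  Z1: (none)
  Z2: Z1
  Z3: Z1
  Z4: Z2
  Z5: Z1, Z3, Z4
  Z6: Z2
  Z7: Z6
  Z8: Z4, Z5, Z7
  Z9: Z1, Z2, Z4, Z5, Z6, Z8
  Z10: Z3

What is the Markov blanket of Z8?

{Z1, Z2, Z4, Z5, Z6, Z7, Z9}

Z8's children: Z9.
Pa(Z8) = {Z4, Z5, Z7}.
Co-parents of Z8 (other parents of its children):
  Z9's other parents are Z1, Z2, Z4, Z5, Z6.
Taking the union gives {Z1, Z2, Z4, Z5, Z6, Z7, Z9}.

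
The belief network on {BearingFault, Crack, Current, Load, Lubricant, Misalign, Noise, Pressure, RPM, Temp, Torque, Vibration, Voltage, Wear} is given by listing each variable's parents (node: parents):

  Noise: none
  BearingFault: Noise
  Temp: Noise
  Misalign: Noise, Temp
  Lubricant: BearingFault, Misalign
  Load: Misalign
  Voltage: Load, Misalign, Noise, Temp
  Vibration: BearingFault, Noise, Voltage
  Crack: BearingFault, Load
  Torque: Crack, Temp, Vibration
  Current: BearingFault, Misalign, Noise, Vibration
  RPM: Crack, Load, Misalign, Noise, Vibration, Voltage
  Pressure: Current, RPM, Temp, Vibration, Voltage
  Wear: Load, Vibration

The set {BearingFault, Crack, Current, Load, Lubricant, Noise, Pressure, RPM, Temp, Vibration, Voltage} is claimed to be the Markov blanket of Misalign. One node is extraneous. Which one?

By definition, MB(Misalign) is built from Misalign's parents, Misalign's children, and the co-parents of Misalign.
Misalign has children Current, Load, Lubricant, RPM, Voltage.
Misalign has parents Noise, Temp.
Co-parents of Misalign (other parents of its children):
  Lubricant's other parent is BearingFault.
  Load: no additional parents.
  Voltage also has parents Load, Noise, Temp.
  parents(Current) \ {Misalign} = {BearingFault, Noise, Vibration}.
  RPM also has parents Crack, Load, Noise, Vibration, Voltage.
MB(Misalign) = {BearingFault, Crack, Current, Load, Lubricant, Noise, RPM, Temp, Vibration, Voltage}.
Pressure is neither a parent, child, nor co-parent of Misalign, so it does not belong.

Pressure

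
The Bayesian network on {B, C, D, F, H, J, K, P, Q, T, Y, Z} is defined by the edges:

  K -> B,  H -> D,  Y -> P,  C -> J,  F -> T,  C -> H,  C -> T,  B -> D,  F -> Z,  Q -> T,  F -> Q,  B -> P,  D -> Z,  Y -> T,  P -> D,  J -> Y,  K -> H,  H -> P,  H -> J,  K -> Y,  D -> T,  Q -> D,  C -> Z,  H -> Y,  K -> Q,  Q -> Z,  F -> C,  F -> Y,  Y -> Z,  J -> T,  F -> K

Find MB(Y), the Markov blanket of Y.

{B, C, D, F, H, J, K, P, Q, T, Z}

By definition, MB(Y) is built from Y's parents, Y's children, and the co-parents of Y.
Ch(Y) = {P, T, Z}.
Parents of Y: F, H, J, K.
Parents of each child, excluding Y:
  P's other parents are B, H.
  parents(T) \ {Y} = {C, D, F, J, Q}.
  parents(Z) \ {Y} = {C, D, F, Q}.
Union: {F, H, J, K} ∪ {P, T, Z} ∪ {B, C, D, F, H, J, Q} = {B, C, D, F, H, J, K, P, Q, T, Z}.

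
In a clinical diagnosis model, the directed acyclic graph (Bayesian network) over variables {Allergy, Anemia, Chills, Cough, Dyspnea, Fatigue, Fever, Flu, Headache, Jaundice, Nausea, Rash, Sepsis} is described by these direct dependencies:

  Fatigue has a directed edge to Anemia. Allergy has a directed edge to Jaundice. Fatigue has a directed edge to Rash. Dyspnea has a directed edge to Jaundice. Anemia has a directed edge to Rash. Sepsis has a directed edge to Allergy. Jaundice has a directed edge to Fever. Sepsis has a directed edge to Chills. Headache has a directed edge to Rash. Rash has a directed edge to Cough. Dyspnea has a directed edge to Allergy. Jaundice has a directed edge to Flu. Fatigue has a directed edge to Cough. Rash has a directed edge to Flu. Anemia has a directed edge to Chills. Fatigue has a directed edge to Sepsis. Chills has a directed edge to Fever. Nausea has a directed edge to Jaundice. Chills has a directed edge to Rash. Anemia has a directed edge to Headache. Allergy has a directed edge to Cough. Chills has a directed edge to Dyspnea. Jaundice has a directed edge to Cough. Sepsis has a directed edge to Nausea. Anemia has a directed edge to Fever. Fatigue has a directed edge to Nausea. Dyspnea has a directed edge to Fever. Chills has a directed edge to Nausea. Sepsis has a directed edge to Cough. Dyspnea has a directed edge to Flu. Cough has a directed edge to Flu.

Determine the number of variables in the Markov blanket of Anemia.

Anemia has parent Fatigue.
Anemia's children: Chills, Fever, Headache, Rash.
For each child, the remaining parents (spouses of Anemia):
  Chills: Sepsis
  Headache: —
  Rash: Chills, Fatigue, Headache
  Fever: Chills, Dyspnea, Jaundice
MB(Anemia) = {Chills, Dyspnea, Fatigue, Fever, Headache, Jaundice, Rash, Sepsis}, which has 8 nodes.

8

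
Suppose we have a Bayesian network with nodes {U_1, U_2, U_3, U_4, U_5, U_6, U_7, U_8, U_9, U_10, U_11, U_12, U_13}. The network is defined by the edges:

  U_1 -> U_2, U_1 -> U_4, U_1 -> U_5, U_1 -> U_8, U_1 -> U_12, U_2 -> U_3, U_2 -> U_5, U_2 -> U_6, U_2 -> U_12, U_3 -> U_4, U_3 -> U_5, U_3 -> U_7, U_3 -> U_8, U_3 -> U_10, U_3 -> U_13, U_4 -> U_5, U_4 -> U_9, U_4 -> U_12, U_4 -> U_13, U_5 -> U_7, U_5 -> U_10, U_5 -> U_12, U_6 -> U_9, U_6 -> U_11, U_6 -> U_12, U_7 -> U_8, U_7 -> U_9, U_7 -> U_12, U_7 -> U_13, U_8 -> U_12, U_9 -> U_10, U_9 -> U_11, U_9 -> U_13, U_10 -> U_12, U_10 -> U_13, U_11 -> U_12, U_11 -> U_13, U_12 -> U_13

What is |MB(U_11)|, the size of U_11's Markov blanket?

12

U_11 has children U_12, U_13.
U_11's parents: U_6, U_9.
Other parents of U_11's children:
  U_12's other parents are U_1, U_2, U_4, U_5, U_6, U_7, U_8, U_10.
  U_13 also has parents U_3, U_4, U_7, U_9, U_10, U_12.
MB(U_11) = {U_1, U_2, U_3, U_4, U_5, U_6, U_7, U_8, U_9, U_10, U_12, U_13}, which has 12 nodes.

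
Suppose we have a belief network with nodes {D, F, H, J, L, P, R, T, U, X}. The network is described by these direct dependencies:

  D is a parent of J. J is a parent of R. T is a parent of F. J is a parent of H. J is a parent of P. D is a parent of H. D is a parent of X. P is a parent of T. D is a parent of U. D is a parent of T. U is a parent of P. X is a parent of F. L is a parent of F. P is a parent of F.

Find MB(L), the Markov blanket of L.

By definition, MB(L) is built from L's parents, L's children, and the co-parents of L.
Ch(L) = {F}.
Pa(L) = {}.
For each child, the remaining parents (spouses of L):
  F also has parents P, T, X.
So the Markov blanket of L is {F, P, T, X}.

{F, P, T, X}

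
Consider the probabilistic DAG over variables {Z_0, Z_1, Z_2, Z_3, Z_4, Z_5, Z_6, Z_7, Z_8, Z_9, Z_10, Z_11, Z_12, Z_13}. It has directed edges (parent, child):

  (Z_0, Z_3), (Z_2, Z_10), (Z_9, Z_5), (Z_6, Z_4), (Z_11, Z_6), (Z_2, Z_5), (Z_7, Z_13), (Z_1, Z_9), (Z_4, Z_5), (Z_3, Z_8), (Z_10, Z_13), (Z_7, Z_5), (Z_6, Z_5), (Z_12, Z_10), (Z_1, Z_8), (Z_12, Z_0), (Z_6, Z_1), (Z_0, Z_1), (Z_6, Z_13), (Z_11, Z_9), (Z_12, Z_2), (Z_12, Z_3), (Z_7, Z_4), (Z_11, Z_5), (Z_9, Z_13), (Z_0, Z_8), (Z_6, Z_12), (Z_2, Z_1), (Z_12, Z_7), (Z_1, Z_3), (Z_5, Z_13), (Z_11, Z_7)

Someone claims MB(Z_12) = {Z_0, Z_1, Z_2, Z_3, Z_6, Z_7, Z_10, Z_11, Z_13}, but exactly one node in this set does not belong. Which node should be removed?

Z_13

Z_12's parents: Z_6.
Z_12's children: Z_0, Z_2, Z_3, Z_7, Z_10.
Other parents of Z_12's children:
  Z_2: —
  Z_10: Z_2
  Z_7: Z_11
  Z_0: —
  Z_3: Z_0, Z_1
MB(Z_12) = {Z_0, Z_1, Z_2, Z_3, Z_6, Z_7, Z_10, Z_11}.
Z_13 is neither a parent, child, nor co-parent of Z_12, so it does not belong.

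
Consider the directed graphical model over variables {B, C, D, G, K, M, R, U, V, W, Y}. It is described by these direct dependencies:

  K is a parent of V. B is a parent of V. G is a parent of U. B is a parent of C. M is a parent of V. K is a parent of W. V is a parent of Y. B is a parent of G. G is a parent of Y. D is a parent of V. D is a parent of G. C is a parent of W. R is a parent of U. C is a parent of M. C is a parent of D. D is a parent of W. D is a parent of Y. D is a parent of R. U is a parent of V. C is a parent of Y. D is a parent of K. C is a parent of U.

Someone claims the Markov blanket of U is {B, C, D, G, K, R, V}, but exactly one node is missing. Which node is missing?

Recall MB(v) = parents ∪ children ∪ spouses, where spouses are the other parents of v's children.
Pa(U) = {C, G, R}.
Ch(U) = {V}.
Co-parents of U (other parents of its children):
  V: B, D, K, M
MB(U) = {B, C, D, G, K, M, R, V}.
Comparing with the claimed set, M is missing.

M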